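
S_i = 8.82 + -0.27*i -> [8.82, 8.55, 8.28, 8.01, 7.74]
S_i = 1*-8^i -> [1, -8, 64, -512, 4096]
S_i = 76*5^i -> [76, 380, 1900, 9500, 47500]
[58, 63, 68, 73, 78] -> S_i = 58 + 5*i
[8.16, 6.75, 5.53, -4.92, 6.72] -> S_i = Random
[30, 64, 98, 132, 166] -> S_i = 30 + 34*i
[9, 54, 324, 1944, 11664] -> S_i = 9*6^i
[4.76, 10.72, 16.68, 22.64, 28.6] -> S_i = 4.76 + 5.96*i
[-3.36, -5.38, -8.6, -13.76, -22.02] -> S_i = -3.36*1.60^i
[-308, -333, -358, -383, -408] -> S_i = -308 + -25*i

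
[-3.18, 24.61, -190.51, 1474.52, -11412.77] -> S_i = -3.18*(-7.74)^i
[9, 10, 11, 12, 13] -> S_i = 9 + 1*i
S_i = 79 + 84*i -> [79, 163, 247, 331, 415]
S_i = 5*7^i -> [5, 35, 245, 1715, 12005]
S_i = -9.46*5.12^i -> [-9.46, -48.44, -247.99, -1269.7, -6500.86]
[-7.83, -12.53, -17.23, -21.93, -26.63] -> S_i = -7.83 + -4.70*i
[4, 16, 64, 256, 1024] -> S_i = 4*4^i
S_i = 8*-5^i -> [8, -40, 200, -1000, 5000]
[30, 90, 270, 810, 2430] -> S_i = 30*3^i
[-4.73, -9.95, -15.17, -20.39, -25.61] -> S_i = -4.73 + -5.22*i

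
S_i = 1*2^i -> [1, 2, 4, 8, 16]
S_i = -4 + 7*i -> [-4, 3, 10, 17, 24]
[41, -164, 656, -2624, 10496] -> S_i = 41*-4^i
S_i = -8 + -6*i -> [-8, -14, -20, -26, -32]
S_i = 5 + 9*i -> [5, 14, 23, 32, 41]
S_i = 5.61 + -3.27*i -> [5.61, 2.34, -0.93, -4.2, -7.47]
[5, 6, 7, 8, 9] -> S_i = 5 + 1*i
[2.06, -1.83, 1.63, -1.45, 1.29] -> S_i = 2.06*(-0.89)^i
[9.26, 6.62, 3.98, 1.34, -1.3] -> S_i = 9.26 + -2.64*i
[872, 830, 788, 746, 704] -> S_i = 872 + -42*i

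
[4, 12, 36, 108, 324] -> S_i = 4*3^i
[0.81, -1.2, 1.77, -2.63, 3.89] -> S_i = 0.81*(-1.48)^i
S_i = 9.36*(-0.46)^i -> [9.36, -4.31, 1.98, -0.91, 0.42]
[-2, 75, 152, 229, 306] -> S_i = -2 + 77*i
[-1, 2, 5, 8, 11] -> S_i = -1 + 3*i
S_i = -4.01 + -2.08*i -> [-4.01, -6.09, -8.17, -10.25, -12.33]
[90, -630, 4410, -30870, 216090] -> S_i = 90*-7^i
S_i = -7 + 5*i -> [-7, -2, 3, 8, 13]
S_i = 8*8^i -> [8, 64, 512, 4096, 32768]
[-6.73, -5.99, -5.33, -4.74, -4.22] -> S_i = -6.73*0.89^i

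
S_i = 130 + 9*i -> [130, 139, 148, 157, 166]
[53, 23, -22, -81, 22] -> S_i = Random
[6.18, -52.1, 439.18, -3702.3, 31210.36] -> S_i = 6.18*(-8.43)^i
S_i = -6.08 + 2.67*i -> [-6.08, -3.41, -0.74, 1.93, 4.6]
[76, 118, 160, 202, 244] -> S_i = 76 + 42*i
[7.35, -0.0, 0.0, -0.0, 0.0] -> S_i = 7.35*-0.00^i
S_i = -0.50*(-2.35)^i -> [-0.5, 1.18, -2.76, 6.49, -15.25]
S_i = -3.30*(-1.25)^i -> [-3.3, 4.12, -5.16, 6.45, -8.06]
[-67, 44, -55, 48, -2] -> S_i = Random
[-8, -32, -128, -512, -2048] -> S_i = -8*4^i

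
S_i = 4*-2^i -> [4, -8, 16, -32, 64]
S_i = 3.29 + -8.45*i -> [3.29, -5.16, -13.61, -22.06, -30.51]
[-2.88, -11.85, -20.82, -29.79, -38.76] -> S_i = -2.88 + -8.97*i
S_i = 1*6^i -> [1, 6, 36, 216, 1296]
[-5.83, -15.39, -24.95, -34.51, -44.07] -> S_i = -5.83 + -9.56*i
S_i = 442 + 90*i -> [442, 532, 622, 712, 802]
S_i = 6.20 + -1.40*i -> [6.2, 4.8, 3.4, 2.0, 0.6]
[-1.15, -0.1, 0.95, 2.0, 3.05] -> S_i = -1.15 + 1.05*i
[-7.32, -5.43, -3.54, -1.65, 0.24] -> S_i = -7.32 + 1.89*i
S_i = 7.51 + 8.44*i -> [7.51, 15.95, 24.39, 32.83, 41.27]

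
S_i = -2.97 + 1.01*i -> [-2.97, -1.96, -0.95, 0.06, 1.07]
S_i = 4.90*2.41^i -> [4.9, 11.81, 28.46, 68.59, 165.3]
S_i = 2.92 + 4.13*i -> [2.92, 7.05, 11.18, 15.31, 19.44]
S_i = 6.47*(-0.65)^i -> [6.47, -4.21, 2.73, -1.78, 1.15]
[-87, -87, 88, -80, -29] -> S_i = Random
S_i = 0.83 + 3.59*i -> [0.83, 4.42, 8.01, 11.6, 15.19]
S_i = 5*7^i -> [5, 35, 245, 1715, 12005]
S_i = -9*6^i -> [-9, -54, -324, -1944, -11664]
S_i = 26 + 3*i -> [26, 29, 32, 35, 38]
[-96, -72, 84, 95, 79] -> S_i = Random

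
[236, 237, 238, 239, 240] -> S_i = 236 + 1*i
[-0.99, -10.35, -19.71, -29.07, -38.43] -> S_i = -0.99 + -9.36*i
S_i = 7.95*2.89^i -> [7.95, 22.98, 66.4, 191.89, 554.57]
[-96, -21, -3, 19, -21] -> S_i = Random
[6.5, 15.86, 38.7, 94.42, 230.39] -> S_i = 6.50*2.44^i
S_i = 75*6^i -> [75, 450, 2700, 16200, 97200]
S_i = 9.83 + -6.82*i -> [9.83, 3.01, -3.81, -10.63, -17.45]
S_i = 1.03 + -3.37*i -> [1.03, -2.34, -5.71, -9.08, -12.45]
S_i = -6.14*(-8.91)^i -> [-6.14, 54.71, -487.44, 4343.12, -38697.17]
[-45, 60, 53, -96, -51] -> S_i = Random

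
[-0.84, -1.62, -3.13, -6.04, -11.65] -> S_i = -0.84*1.93^i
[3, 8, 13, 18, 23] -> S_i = 3 + 5*i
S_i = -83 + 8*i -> [-83, -75, -67, -59, -51]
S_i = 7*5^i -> [7, 35, 175, 875, 4375]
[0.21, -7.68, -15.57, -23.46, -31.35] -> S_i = 0.21 + -7.89*i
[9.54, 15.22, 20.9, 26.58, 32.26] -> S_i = 9.54 + 5.68*i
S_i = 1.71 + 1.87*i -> [1.71, 3.58, 5.45, 7.32, 9.19]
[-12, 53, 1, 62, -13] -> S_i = Random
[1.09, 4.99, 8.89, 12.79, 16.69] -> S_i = 1.09 + 3.90*i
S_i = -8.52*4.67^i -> [-8.52, -39.79, -185.81, -867.74, -4052.35]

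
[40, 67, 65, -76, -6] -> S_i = Random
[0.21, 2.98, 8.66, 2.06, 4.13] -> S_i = Random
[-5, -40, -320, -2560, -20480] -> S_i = -5*8^i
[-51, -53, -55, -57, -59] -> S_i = -51 + -2*i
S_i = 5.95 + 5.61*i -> [5.95, 11.56, 17.17, 22.78, 28.39]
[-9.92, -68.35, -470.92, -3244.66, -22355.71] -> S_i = -9.92*6.89^i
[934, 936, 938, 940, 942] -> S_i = 934 + 2*i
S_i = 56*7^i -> [56, 392, 2744, 19208, 134456]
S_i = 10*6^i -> [10, 60, 360, 2160, 12960]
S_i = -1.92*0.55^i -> [-1.92, -1.06, -0.58, -0.32, -0.18]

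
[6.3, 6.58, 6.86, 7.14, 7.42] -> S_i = 6.30 + 0.28*i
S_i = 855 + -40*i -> [855, 815, 775, 735, 695]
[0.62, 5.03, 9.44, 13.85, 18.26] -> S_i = 0.62 + 4.41*i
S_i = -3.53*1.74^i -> [-3.53, -6.14, -10.69, -18.6, -32.36]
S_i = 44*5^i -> [44, 220, 1100, 5500, 27500]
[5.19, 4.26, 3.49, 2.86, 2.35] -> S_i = 5.19*0.82^i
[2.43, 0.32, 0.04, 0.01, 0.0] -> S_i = 2.43*0.13^i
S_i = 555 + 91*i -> [555, 646, 737, 828, 919]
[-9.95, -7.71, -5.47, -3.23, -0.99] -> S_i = -9.95 + 2.24*i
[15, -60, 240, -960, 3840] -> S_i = 15*-4^i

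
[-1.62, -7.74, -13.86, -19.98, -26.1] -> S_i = -1.62 + -6.12*i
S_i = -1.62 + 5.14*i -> [-1.62, 3.52, 8.66, 13.8, 18.94]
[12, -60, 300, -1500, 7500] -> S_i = 12*-5^i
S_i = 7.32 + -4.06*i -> [7.32, 3.26, -0.8, -4.86, -8.92]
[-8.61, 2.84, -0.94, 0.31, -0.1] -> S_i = -8.61*(-0.33)^i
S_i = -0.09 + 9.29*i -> [-0.09, 9.2, 18.49, 27.78, 37.07]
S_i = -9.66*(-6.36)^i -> [-9.66, 61.44, -390.74, 2485.13, -15805.4]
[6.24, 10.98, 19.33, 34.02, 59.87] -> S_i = 6.24*1.76^i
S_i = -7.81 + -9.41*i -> [-7.81, -17.22, -26.63, -36.04, -45.45]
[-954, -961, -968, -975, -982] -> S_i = -954 + -7*i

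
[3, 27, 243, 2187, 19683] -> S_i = 3*9^i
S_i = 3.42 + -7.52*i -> [3.42, -4.1, -11.62, -19.14, -26.66]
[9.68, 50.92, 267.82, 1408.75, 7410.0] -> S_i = 9.68*5.26^i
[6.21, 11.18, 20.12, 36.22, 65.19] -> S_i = 6.21*1.80^i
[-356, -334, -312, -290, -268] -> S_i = -356 + 22*i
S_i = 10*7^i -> [10, 70, 490, 3430, 24010]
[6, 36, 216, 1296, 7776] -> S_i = 6*6^i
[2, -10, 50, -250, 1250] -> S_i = 2*-5^i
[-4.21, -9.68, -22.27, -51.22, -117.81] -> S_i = -4.21*2.30^i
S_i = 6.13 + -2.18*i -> [6.13, 3.95, 1.77, -0.41, -2.59]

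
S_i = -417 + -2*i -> [-417, -419, -421, -423, -425]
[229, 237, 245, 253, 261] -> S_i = 229 + 8*i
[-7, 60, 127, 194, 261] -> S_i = -7 + 67*i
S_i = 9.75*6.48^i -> [9.75, 63.18, 409.41, 2652.95, 17191.14]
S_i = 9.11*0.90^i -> [9.11, 8.2, 7.38, 6.64, 5.98]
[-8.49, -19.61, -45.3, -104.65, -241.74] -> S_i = -8.49*2.31^i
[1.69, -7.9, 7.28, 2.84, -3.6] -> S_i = Random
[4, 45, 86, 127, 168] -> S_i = 4 + 41*i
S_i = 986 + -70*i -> [986, 916, 846, 776, 706]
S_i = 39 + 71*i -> [39, 110, 181, 252, 323]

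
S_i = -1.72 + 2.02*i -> [-1.72, 0.3, 2.32, 4.34, 6.36]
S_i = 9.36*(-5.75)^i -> [9.36, -53.82, 309.46, -1779.42, 10231.69]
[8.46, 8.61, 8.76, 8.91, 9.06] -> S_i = 8.46 + 0.15*i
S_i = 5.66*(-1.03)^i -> [5.66, -5.83, 6.0, -6.18, 6.37]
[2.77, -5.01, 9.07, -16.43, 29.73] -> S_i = 2.77*(-1.81)^i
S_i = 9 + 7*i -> [9, 16, 23, 30, 37]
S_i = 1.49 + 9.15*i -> [1.49, 10.64, 19.79, 28.94, 38.09]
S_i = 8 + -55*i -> [8, -47, -102, -157, -212]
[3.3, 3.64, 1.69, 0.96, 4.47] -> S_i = Random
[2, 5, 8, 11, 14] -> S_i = 2 + 3*i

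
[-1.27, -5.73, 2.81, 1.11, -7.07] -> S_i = Random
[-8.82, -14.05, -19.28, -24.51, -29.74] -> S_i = -8.82 + -5.23*i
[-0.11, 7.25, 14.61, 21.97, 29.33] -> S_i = -0.11 + 7.36*i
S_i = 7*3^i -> [7, 21, 63, 189, 567]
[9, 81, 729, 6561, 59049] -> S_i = 9*9^i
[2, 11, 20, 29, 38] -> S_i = 2 + 9*i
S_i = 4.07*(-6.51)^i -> [4.07, -26.5, 172.49, -1122.89, 7310.02]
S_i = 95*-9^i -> [95, -855, 7695, -69255, 623295]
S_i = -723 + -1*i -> [-723, -724, -725, -726, -727]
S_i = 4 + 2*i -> [4, 6, 8, 10, 12]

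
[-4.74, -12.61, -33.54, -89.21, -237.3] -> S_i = -4.74*2.66^i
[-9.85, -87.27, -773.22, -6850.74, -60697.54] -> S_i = -9.85*8.86^i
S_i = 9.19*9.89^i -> [9.19, 90.89, 898.89, 8890.05, 87922.63]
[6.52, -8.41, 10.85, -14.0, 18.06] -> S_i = 6.52*(-1.29)^i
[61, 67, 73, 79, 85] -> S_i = 61 + 6*i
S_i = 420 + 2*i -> [420, 422, 424, 426, 428]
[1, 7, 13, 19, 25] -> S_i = 1 + 6*i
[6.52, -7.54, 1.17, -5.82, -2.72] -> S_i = Random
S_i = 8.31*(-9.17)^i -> [8.31, -76.2, 698.78, -6407.8, 58759.54]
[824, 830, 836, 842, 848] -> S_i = 824 + 6*i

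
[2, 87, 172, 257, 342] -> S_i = 2 + 85*i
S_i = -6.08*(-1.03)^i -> [-6.08, 6.26, -6.45, 6.64, -6.84]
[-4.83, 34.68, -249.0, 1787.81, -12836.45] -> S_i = -4.83*(-7.18)^i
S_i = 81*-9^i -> [81, -729, 6561, -59049, 531441]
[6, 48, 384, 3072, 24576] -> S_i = 6*8^i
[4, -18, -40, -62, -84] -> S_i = 4 + -22*i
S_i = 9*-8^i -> [9, -72, 576, -4608, 36864]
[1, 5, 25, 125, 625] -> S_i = 1*5^i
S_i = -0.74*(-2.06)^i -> [-0.74, 1.52, -3.14, 6.47, -13.33]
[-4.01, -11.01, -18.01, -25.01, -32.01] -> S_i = -4.01 + -7.00*i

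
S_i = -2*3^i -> [-2, -6, -18, -54, -162]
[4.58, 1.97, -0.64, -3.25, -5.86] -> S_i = 4.58 + -2.61*i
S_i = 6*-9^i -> [6, -54, 486, -4374, 39366]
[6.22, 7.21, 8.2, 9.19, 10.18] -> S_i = 6.22 + 0.99*i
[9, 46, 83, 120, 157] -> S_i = 9 + 37*i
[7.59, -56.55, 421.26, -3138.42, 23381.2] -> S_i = 7.59*(-7.45)^i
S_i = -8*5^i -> [-8, -40, -200, -1000, -5000]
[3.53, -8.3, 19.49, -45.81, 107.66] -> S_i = 3.53*(-2.35)^i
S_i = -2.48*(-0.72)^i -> [-2.48, 1.79, -1.29, 0.93, -0.67]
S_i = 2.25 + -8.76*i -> [2.25, -6.51, -15.27, -24.03, -32.79]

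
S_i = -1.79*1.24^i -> [-1.79, -2.22, -2.75, -3.41, -4.23]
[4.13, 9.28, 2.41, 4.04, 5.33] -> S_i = Random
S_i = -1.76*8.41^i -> [-1.76, -14.8, -124.48, -1046.89, -8804.34]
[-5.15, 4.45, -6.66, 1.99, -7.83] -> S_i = Random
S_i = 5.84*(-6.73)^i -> [5.84, -39.3, 264.51, -1780.16, 11980.45]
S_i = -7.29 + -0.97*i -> [-7.29, -8.26, -9.23, -10.2, -11.17]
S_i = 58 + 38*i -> [58, 96, 134, 172, 210]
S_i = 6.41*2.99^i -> [6.41, 19.17, 57.31, 171.35, 512.32]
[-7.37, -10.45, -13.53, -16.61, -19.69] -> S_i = -7.37 + -3.08*i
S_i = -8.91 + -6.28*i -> [-8.91, -15.19, -21.47, -27.75, -34.03]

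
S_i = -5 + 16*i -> [-5, 11, 27, 43, 59]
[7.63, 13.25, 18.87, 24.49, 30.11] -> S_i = 7.63 + 5.62*i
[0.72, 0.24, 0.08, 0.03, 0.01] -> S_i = 0.72*0.33^i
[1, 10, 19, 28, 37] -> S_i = 1 + 9*i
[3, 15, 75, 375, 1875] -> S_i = 3*5^i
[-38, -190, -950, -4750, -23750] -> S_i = -38*5^i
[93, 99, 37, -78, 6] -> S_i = Random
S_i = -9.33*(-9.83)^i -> [-9.33, 91.71, -901.55, 8862.21, -87115.56]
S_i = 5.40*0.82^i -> [5.4, 4.43, 3.63, 2.98, 2.44]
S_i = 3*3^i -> [3, 9, 27, 81, 243]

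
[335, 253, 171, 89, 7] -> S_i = 335 + -82*i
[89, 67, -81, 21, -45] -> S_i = Random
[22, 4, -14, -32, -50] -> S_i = 22 + -18*i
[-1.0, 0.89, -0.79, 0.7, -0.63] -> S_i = -1.00*(-0.89)^i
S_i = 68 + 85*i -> [68, 153, 238, 323, 408]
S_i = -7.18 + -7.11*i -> [-7.18, -14.29, -21.4, -28.51, -35.62]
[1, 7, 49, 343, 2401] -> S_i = 1*7^i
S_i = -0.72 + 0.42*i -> [-0.72, -0.3, 0.12, 0.54, 0.96]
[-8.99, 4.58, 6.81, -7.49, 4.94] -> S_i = Random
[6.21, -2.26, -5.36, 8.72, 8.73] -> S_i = Random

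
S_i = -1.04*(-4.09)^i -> [-1.04, 4.25, -17.4, 71.15, -291.02]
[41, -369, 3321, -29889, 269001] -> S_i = 41*-9^i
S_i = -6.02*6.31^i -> [-6.02, -37.99, -239.69, -1512.46, -9543.64]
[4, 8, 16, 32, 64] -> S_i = 4*2^i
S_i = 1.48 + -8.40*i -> [1.48, -6.92, -15.32, -23.72, -32.12]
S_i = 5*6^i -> [5, 30, 180, 1080, 6480]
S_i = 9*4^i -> [9, 36, 144, 576, 2304]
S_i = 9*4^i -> [9, 36, 144, 576, 2304]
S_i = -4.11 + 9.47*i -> [-4.11, 5.36, 14.83, 24.3, 33.77]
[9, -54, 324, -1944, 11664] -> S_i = 9*-6^i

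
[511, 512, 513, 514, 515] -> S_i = 511 + 1*i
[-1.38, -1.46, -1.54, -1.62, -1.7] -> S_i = -1.38 + -0.08*i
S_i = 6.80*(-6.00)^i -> [6.8, -40.8, 244.8, -1468.8, 8812.8]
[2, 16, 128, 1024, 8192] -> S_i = 2*8^i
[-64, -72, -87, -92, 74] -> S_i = Random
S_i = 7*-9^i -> [7, -63, 567, -5103, 45927]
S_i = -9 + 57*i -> [-9, 48, 105, 162, 219]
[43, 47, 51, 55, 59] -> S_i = 43 + 4*i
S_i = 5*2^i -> [5, 10, 20, 40, 80]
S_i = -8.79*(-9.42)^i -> [-8.79, 82.8, -779.99, 7347.53, -69213.77]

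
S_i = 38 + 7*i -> [38, 45, 52, 59, 66]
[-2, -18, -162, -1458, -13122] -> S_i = -2*9^i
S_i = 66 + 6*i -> [66, 72, 78, 84, 90]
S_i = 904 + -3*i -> [904, 901, 898, 895, 892]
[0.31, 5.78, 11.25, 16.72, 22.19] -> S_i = 0.31 + 5.47*i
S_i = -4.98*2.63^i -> [-4.98, -13.1, -34.45, -90.59, -238.26]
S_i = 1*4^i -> [1, 4, 16, 64, 256]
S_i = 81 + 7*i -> [81, 88, 95, 102, 109]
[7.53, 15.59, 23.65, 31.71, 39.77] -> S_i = 7.53 + 8.06*i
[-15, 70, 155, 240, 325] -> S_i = -15 + 85*i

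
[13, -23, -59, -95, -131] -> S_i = 13 + -36*i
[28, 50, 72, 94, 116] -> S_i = 28 + 22*i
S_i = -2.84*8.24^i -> [-2.84, -23.4, -192.83, -1588.91, -13092.64]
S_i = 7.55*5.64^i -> [7.55, 42.58, 240.16, 1354.52, 7639.47]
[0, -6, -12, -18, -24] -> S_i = 0 + -6*i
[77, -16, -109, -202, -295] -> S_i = 77 + -93*i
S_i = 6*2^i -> [6, 12, 24, 48, 96]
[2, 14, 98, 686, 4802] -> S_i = 2*7^i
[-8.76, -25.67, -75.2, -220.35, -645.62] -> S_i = -8.76*2.93^i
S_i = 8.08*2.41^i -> [8.08, 19.47, 46.93, 113.1, 272.57]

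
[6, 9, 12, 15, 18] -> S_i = 6 + 3*i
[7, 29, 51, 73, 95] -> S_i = 7 + 22*i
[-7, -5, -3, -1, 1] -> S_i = -7 + 2*i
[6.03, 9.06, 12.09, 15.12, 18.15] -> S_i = 6.03 + 3.03*i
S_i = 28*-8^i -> [28, -224, 1792, -14336, 114688]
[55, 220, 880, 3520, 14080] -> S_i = 55*4^i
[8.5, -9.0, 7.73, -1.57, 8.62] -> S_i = Random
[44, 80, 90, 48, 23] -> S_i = Random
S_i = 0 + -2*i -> [0, -2, -4, -6, -8]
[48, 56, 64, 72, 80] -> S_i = 48 + 8*i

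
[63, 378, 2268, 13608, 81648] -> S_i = 63*6^i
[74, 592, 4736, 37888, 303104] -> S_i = 74*8^i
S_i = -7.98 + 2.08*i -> [-7.98, -5.9, -3.82, -1.74, 0.34]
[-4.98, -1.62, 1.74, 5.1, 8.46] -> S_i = -4.98 + 3.36*i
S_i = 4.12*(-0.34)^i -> [4.12, -1.4, 0.48, -0.16, 0.06]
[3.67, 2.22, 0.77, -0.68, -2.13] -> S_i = 3.67 + -1.45*i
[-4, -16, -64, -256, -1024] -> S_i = -4*4^i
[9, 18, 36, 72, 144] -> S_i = 9*2^i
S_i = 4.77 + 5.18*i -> [4.77, 9.95, 15.13, 20.31, 25.49]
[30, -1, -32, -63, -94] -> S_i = 30 + -31*i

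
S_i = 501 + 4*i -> [501, 505, 509, 513, 517]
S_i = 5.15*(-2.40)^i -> [5.15, -12.36, 29.66, -71.19, 170.86]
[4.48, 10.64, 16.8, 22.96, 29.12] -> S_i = 4.48 + 6.16*i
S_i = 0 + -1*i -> [0, -1, -2, -3, -4]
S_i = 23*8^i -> [23, 184, 1472, 11776, 94208]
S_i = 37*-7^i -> [37, -259, 1813, -12691, 88837]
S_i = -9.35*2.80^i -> [-9.35, -26.18, -73.3, -205.25, -574.7]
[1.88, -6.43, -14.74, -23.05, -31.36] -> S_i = 1.88 + -8.31*i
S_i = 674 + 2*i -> [674, 676, 678, 680, 682]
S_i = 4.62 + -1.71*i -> [4.62, 2.91, 1.2, -0.51, -2.22]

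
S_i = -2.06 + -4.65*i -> [-2.06, -6.71, -11.36, -16.01, -20.66]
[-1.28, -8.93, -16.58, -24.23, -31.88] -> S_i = -1.28 + -7.65*i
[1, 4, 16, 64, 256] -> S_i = 1*4^i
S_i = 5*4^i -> [5, 20, 80, 320, 1280]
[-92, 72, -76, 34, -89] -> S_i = Random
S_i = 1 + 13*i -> [1, 14, 27, 40, 53]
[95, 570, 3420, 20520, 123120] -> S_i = 95*6^i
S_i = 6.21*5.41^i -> [6.21, 33.6, 181.75, 983.29, 5319.62]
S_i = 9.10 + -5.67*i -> [9.1, 3.43, -2.24, -7.91, -13.58]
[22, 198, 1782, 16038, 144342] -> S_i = 22*9^i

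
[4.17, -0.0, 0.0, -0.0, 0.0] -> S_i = 4.17*-0.00^i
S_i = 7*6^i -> [7, 42, 252, 1512, 9072]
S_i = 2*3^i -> [2, 6, 18, 54, 162]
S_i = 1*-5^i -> [1, -5, 25, -125, 625]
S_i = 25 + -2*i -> [25, 23, 21, 19, 17]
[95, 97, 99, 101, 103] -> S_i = 95 + 2*i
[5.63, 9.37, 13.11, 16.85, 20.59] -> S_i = 5.63 + 3.74*i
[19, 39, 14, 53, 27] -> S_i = Random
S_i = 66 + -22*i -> [66, 44, 22, 0, -22]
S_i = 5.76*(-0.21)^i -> [5.76, -1.21, 0.25, -0.05, 0.01]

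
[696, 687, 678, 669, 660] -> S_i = 696 + -9*i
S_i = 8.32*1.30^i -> [8.32, 10.82, 14.06, 18.28, 23.76]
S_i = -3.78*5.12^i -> [-3.78, -19.35, -99.09, -507.34, -2597.6]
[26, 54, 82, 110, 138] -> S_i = 26 + 28*i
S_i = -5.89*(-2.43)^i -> [-5.89, 14.31, -34.78, 84.52, -205.37]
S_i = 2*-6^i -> [2, -12, 72, -432, 2592]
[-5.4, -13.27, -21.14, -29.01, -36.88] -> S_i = -5.40 + -7.87*i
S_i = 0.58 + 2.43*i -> [0.58, 3.01, 5.44, 7.87, 10.3]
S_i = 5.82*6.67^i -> [5.82, 38.82, 258.93, 1727.03, 11519.31]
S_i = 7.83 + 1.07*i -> [7.83, 8.9, 9.97, 11.04, 12.11]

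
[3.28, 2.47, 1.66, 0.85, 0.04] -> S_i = 3.28 + -0.81*i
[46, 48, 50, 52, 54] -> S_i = 46 + 2*i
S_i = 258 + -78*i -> [258, 180, 102, 24, -54]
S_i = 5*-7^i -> [5, -35, 245, -1715, 12005]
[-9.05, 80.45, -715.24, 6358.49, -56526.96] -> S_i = -9.05*(-8.89)^i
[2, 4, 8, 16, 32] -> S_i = 2*2^i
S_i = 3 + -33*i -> [3, -30, -63, -96, -129]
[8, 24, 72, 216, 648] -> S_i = 8*3^i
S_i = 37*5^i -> [37, 185, 925, 4625, 23125]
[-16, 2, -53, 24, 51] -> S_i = Random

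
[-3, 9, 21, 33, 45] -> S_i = -3 + 12*i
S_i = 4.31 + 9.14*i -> [4.31, 13.45, 22.59, 31.73, 40.87]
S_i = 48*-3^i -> [48, -144, 432, -1296, 3888]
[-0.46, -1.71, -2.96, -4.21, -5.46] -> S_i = -0.46 + -1.25*i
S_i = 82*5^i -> [82, 410, 2050, 10250, 51250]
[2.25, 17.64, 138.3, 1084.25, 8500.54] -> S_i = 2.25*7.84^i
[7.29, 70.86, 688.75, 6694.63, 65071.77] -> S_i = 7.29*9.72^i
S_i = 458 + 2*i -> [458, 460, 462, 464, 466]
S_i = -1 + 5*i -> [-1, 4, 9, 14, 19]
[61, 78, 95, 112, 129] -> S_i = 61 + 17*i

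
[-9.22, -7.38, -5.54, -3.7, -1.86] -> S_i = -9.22 + 1.84*i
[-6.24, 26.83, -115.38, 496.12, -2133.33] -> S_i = -6.24*(-4.30)^i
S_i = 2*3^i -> [2, 6, 18, 54, 162]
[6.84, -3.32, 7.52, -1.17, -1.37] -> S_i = Random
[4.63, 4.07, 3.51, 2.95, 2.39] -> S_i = 4.63 + -0.56*i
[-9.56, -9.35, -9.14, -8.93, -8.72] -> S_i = -9.56 + 0.21*i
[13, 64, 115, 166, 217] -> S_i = 13 + 51*i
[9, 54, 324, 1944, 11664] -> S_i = 9*6^i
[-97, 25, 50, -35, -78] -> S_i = Random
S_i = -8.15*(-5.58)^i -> [-8.15, 45.48, -253.76, 1415.99, -7901.22]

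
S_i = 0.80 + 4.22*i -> [0.8, 5.02, 9.24, 13.46, 17.68]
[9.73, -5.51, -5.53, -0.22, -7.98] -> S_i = Random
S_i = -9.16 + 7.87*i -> [-9.16, -1.29, 6.58, 14.45, 22.32]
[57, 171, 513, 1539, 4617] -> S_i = 57*3^i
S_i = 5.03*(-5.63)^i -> [5.03, -28.32, 159.44, -897.62, 5053.61]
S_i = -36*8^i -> [-36, -288, -2304, -18432, -147456]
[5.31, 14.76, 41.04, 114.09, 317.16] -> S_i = 5.31*2.78^i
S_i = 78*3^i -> [78, 234, 702, 2106, 6318]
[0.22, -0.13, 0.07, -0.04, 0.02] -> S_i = 0.22*(-0.58)^i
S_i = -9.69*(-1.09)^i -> [-9.69, 10.56, -11.51, 12.55, -13.68]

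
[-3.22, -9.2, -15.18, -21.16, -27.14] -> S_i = -3.22 + -5.98*i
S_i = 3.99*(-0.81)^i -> [3.99, -3.23, 2.62, -2.12, 1.72]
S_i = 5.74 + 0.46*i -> [5.74, 6.2, 6.66, 7.12, 7.58]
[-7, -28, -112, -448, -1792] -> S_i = -7*4^i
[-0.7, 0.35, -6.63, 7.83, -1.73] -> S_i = Random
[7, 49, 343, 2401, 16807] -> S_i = 7*7^i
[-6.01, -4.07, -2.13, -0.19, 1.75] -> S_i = -6.01 + 1.94*i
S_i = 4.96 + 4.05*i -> [4.96, 9.01, 13.06, 17.11, 21.16]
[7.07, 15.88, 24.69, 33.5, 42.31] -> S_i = 7.07 + 8.81*i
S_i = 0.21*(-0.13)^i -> [0.21, -0.03, 0.0, -0.0, 0.0]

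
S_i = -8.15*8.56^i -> [-8.15, -69.76, -597.18, -5111.86, -43757.52]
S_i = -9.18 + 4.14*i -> [-9.18, -5.04, -0.9, 3.24, 7.38]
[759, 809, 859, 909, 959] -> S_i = 759 + 50*i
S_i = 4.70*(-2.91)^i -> [4.7, -13.68, 39.8, -115.82, 337.03]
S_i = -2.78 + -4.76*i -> [-2.78, -7.54, -12.3, -17.06, -21.82]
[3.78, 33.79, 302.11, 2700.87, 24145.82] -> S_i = 3.78*8.94^i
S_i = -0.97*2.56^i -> [-0.97, -2.48, -6.36, -16.27, -41.66]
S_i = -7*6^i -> [-7, -42, -252, -1512, -9072]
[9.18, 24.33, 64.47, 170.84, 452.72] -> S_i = 9.18*2.65^i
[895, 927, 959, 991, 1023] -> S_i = 895 + 32*i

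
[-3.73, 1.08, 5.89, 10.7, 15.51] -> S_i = -3.73 + 4.81*i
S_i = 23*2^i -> [23, 46, 92, 184, 368]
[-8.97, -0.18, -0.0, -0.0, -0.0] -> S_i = -8.97*0.02^i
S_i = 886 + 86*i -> [886, 972, 1058, 1144, 1230]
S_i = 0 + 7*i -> [0, 7, 14, 21, 28]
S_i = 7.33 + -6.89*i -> [7.33, 0.44, -6.45, -13.34, -20.23]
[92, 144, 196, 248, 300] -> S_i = 92 + 52*i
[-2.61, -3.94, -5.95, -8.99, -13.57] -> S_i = -2.61*1.51^i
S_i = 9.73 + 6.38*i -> [9.73, 16.11, 22.49, 28.87, 35.25]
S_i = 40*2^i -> [40, 80, 160, 320, 640]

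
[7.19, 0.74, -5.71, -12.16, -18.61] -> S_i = 7.19 + -6.45*i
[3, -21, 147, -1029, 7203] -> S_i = 3*-7^i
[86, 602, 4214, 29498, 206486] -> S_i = 86*7^i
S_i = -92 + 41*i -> [-92, -51, -10, 31, 72]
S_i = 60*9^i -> [60, 540, 4860, 43740, 393660]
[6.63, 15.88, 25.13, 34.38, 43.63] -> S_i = 6.63 + 9.25*i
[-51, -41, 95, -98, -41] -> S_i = Random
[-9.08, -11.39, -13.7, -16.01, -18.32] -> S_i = -9.08 + -2.31*i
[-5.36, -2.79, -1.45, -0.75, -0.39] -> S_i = -5.36*0.52^i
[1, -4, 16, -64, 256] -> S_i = 1*-4^i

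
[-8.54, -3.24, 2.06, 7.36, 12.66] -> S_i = -8.54 + 5.30*i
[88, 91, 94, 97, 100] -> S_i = 88 + 3*i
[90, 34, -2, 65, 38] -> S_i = Random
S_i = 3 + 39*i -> [3, 42, 81, 120, 159]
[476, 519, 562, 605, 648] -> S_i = 476 + 43*i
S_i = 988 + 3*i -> [988, 991, 994, 997, 1000]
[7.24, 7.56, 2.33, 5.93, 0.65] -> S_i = Random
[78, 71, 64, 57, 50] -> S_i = 78 + -7*i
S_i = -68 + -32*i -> [-68, -100, -132, -164, -196]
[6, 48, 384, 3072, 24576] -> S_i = 6*8^i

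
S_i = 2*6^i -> [2, 12, 72, 432, 2592]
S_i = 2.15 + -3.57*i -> [2.15, -1.42, -4.99, -8.56, -12.13]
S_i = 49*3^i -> [49, 147, 441, 1323, 3969]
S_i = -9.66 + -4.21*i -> [-9.66, -13.87, -18.08, -22.29, -26.5]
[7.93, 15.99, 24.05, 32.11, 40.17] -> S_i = 7.93 + 8.06*i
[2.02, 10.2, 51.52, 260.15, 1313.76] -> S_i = 2.02*5.05^i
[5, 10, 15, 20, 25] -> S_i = 5 + 5*i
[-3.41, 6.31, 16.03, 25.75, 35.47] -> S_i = -3.41 + 9.72*i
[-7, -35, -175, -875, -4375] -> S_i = -7*5^i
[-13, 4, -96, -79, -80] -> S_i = Random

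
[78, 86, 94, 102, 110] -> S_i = 78 + 8*i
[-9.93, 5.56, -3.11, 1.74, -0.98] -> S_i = -9.93*(-0.56)^i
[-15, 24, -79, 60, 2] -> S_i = Random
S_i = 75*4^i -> [75, 300, 1200, 4800, 19200]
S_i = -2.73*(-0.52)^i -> [-2.73, 1.42, -0.74, 0.38, -0.2]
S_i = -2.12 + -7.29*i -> [-2.12, -9.41, -16.7, -23.99, -31.28]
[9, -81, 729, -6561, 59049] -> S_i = 9*-9^i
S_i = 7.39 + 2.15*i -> [7.39, 9.54, 11.69, 13.84, 15.99]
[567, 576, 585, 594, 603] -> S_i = 567 + 9*i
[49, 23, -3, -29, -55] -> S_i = 49 + -26*i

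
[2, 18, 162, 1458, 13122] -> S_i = 2*9^i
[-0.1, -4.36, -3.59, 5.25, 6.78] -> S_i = Random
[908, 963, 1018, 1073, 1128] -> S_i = 908 + 55*i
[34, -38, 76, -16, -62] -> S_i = Random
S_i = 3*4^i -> [3, 12, 48, 192, 768]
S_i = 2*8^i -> [2, 16, 128, 1024, 8192]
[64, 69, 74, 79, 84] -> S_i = 64 + 5*i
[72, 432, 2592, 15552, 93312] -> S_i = 72*6^i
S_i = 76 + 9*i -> [76, 85, 94, 103, 112]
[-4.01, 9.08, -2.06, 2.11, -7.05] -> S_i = Random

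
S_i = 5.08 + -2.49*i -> [5.08, 2.59, 0.1, -2.39, -4.88]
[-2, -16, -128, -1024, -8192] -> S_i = -2*8^i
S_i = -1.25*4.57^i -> [-1.25, -5.71, -26.11, -119.3, -545.22]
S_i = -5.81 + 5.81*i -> [-5.81, 0.0, 5.81, 11.62, 17.43]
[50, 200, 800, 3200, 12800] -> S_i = 50*4^i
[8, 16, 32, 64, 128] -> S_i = 8*2^i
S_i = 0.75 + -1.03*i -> [0.75, -0.28, -1.31, -2.34, -3.37]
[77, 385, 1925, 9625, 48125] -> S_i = 77*5^i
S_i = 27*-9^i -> [27, -243, 2187, -19683, 177147]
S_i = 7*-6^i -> [7, -42, 252, -1512, 9072]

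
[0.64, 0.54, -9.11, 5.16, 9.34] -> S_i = Random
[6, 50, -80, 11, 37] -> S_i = Random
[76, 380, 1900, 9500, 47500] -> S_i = 76*5^i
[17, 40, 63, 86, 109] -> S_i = 17 + 23*i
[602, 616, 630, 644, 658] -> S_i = 602 + 14*i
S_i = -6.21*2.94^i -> [-6.21, -18.26, -53.68, -157.81, -463.96]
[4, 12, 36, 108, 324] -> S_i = 4*3^i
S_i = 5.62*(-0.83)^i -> [5.62, -4.66, 3.87, -3.21, 2.67]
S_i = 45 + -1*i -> [45, 44, 43, 42, 41]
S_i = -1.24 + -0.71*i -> [-1.24, -1.95, -2.66, -3.37, -4.08]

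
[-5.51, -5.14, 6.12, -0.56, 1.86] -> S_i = Random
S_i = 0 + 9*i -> [0, 9, 18, 27, 36]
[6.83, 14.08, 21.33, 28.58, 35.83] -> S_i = 6.83 + 7.25*i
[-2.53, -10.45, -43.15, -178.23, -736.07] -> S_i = -2.53*4.13^i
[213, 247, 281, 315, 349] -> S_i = 213 + 34*i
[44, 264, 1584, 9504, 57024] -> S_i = 44*6^i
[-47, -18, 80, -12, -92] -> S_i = Random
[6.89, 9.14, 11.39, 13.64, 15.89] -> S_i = 6.89 + 2.25*i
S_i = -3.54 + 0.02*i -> [-3.54, -3.52, -3.5, -3.48, -3.46]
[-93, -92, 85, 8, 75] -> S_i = Random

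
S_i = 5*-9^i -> [5, -45, 405, -3645, 32805]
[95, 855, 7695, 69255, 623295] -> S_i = 95*9^i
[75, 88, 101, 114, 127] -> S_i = 75 + 13*i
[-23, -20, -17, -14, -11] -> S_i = -23 + 3*i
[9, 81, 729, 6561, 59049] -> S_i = 9*9^i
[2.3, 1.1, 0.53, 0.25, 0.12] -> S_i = 2.30*0.48^i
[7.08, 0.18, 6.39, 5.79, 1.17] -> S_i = Random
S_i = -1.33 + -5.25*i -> [-1.33, -6.58, -11.83, -17.08, -22.33]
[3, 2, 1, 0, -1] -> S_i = 3 + -1*i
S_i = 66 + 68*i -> [66, 134, 202, 270, 338]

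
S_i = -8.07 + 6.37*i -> [-8.07, -1.7, 4.67, 11.04, 17.41]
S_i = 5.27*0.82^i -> [5.27, 4.32, 3.54, 2.91, 2.38]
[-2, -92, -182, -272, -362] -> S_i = -2 + -90*i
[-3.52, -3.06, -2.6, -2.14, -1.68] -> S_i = -3.52 + 0.46*i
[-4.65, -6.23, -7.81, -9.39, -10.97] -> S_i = -4.65 + -1.58*i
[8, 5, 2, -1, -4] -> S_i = 8 + -3*i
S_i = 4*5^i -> [4, 20, 100, 500, 2500]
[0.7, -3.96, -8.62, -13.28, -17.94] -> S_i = 0.70 + -4.66*i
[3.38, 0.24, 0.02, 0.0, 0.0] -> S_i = 3.38*0.07^i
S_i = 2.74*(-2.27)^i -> [2.74, -6.22, 14.12, -32.05, 72.75]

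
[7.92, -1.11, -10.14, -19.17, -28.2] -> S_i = 7.92 + -9.03*i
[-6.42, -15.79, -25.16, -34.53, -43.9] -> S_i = -6.42 + -9.37*i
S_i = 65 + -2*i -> [65, 63, 61, 59, 57]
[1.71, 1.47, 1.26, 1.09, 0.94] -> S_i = 1.71*0.86^i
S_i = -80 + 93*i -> [-80, 13, 106, 199, 292]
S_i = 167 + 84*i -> [167, 251, 335, 419, 503]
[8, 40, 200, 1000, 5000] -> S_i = 8*5^i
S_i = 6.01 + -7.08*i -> [6.01, -1.07, -8.15, -15.23, -22.31]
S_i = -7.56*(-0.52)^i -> [-7.56, 3.93, -2.04, 1.06, -0.55]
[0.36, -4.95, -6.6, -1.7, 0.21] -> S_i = Random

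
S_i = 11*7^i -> [11, 77, 539, 3773, 26411]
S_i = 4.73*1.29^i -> [4.73, 6.1, 7.87, 10.15, 13.1]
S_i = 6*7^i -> [6, 42, 294, 2058, 14406]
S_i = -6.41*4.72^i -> [-6.41, -30.26, -142.8, -674.04, -3181.46]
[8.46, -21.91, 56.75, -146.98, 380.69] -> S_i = 8.46*(-2.59)^i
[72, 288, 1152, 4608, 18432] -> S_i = 72*4^i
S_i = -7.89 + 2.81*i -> [-7.89, -5.08, -2.27, 0.54, 3.35]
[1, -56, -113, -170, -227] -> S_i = 1 + -57*i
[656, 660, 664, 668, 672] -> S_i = 656 + 4*i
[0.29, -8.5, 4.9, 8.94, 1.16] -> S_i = Random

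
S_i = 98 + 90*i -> [98, 188, 278, 368, 458]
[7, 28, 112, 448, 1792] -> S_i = 7*4^i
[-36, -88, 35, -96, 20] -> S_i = Random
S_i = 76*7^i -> [76, 532, 3724, 26068, 182476]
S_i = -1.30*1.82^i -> [-1.3, -2.37, -4.31, -7.84, -14.26]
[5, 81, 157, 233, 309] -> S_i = 5 + 76*i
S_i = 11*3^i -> [11, 33, 99, 297, 891]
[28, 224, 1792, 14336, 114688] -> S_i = 28*8^i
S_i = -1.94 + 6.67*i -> [-1.94, 4.73, 11.4, 18.07, 24.74]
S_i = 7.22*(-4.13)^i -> [7.22, -29.82, 123.15, -508.61, 2100.57]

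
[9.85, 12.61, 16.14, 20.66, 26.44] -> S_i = 9.85*1.28^i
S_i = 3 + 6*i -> [3, 9, 15, 21, 27]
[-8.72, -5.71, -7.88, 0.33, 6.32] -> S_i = Random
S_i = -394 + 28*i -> [-394, -366, -338, -310, -282]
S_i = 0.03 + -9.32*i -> [0.03, -9.29, -18.61, -27.93, -37.25]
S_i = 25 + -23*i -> [25, 2, -21, -44, -67]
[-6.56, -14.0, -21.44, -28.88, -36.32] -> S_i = -6.56 + -7.44*i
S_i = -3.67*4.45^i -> [-3.67, -16.33, -72.68, -323.4, -1439.15]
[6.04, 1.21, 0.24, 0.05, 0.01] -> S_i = 6.04*0.20^i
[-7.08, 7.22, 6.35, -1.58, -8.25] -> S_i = Random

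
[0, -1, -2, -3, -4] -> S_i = 0 + -1*i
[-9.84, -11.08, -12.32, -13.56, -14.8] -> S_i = -9.84 + -1.24*i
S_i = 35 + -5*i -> [35, 30, 25, 20, 15]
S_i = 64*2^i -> [64, 128, 256, 512, 1024]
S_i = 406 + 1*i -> [406, 407, 408, 409, 410]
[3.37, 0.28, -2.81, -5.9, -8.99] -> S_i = 3.37 + -3.09*i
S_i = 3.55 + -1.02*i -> [3.55, 2.53, 1.51, 0.49, -0.53]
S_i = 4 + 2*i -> [4, 6, 8, 10, 12]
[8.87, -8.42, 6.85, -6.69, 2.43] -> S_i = Random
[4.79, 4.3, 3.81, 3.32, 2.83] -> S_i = 4.79 + -0.49*i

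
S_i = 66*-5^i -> [66, -330, 1650, -8250, 41250]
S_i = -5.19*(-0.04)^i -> [-5.19, 0.21, -0.01, 0.0, -0.0]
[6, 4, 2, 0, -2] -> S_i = 6 + -2*i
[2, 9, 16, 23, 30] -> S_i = 2 + 7*i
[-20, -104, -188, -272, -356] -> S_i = -20 + -84*i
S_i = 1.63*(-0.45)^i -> [1.63, -0.73, 0.33, -0.15, 0.07]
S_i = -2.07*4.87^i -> [-2.07, -10.08, -49.09, -239.09, -1164.36]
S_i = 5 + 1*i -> [5, 6, 7, 8, 9]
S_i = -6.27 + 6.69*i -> [-6.27, 0.42, 7.11, 13.8, 20.49]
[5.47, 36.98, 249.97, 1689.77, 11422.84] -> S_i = 5.47*6.76^i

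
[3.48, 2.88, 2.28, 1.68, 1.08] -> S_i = 3.48 + -0.60*i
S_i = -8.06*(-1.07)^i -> [-8.06, 8.62, -9.23, 9.87, -10.57]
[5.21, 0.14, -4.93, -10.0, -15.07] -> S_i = 5.21 + -5.07*i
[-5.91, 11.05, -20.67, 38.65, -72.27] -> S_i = -5.91*(-1.87)^i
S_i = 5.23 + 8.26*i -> [5.23, 13.49, 21.75, 30.01, 38.27]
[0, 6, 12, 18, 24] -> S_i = 0 + 6*i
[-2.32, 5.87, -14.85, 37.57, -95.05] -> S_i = -2.32*(-2.53)^i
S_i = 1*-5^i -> [1, -5, 25, -125, 625]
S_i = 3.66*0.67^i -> [3.66, 2.45, 1.64, 1.1, 0.74]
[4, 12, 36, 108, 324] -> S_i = 4*3^i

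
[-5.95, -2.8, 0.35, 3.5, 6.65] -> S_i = -5.95 + 3.15*i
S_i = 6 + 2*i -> [6, 8, 10, 12, 14]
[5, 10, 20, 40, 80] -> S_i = 5*2^i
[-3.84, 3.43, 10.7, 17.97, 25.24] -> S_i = -3.84 + 7.27*i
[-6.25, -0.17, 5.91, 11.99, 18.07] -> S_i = -6.25 + 6.08*i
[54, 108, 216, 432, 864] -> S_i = 54*2^i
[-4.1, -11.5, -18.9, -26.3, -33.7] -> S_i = -4.10 + -7.40*i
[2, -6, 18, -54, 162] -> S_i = 2*-3^i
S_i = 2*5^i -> [2, 10, 50, 250, 1250]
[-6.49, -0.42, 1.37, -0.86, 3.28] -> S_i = Random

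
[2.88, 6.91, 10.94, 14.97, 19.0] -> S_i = 2.88 + 4.03*i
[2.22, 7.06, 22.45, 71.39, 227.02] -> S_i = 2.22*3.18^i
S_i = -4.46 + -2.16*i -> [-4.46, -6.62, -8.78, -10.94, -13.1]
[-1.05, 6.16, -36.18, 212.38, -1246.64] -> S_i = -1.05*(-5.87)^i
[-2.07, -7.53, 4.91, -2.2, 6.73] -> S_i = Random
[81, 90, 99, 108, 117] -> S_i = 81 + 9*i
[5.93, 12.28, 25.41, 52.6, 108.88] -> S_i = 5.93*2.07^i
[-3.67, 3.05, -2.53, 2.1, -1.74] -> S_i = -3.67*(-0.83)^i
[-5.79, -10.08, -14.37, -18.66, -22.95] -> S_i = -5.79 + -4.29*i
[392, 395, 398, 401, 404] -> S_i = 392 + 3*i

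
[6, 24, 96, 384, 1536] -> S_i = 6*4^i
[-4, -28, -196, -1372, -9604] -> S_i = -4*7^i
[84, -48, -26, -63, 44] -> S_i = Random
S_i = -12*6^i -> [-12, -72, -432, -2592, -15552]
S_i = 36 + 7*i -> [36, 43, 50, 57, 64]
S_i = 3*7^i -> [3, 21, 147, 1029, 7203]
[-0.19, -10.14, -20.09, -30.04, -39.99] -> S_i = -0.19 + -9.95*i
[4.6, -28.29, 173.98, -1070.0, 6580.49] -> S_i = 4.60*(-6.15)^i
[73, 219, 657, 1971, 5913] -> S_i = 73*3^i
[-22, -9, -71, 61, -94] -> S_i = Random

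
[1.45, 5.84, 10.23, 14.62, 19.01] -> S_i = 1.45 + 4.39*i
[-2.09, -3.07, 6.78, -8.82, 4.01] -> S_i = Random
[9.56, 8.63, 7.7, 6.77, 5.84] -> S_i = 9.56 + -0.93*i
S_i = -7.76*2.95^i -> [-7.76, -22.89, -67.53, -199.22, -587.69]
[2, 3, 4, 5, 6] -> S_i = 2 + 1*i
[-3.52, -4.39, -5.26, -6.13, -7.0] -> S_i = -3.52 + -0.87*i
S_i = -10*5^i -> [-10, -50, -250, -1250, -6250]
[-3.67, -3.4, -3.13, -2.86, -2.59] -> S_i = -3.67 + 0.27*i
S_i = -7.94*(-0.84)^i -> [-7.94, 6.67, -5.6, 4.71, -3.95]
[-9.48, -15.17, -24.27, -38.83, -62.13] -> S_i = -9.48*1.60^i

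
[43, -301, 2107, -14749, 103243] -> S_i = 43*-7^i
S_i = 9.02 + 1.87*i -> [9.02, 10.89, 12.76, 14.63, 16.5]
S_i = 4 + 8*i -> [4, 12, 20, 28, 36]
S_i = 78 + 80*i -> [78, 158, 238, 318, 398]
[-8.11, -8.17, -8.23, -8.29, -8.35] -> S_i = -8.11 + -0.06*i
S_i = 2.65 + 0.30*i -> [2.65, 2.95, 3.25, 3.55, 3.85]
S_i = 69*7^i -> [69, 483, 3381, 23667, 165669]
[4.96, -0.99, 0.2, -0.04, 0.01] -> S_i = 4.96*(-0.20)^i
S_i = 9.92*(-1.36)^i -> [9.92, -13.49, 18.35, -24.95, 33.94]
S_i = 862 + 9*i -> [862, 871, 880, 889, 898]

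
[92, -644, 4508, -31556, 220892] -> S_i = 92*-7^i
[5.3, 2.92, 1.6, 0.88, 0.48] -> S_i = 5.30*0.55^i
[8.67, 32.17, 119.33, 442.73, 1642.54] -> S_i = 8.67*3.71^i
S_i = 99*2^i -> [99, 198, 396, 792, 1584]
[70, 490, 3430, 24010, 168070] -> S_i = 70*7^i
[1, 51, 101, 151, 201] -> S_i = 1 + 50*i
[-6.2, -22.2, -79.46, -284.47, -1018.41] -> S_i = -6.20*3.58^i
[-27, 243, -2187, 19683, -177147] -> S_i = -27*-9^i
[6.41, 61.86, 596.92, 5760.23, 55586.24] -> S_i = 6.41*9.65^i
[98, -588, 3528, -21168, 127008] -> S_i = 98*-6^i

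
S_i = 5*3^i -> [5, 15, 45, 135, 405]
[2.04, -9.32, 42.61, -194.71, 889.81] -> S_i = 2.04*(-4.57)^i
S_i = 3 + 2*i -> [3, 5, 7, 9, 11]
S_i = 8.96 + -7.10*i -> [8.96, 1.86, -5.24, -12.34, -19.44]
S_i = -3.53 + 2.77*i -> [-3.53, -0.76, 2.01, 4.78, 7.55]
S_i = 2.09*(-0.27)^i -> [2.09, -0.56, 0.15, -0.04, 0.01]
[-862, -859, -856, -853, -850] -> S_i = -862 + 3*i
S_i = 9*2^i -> [9, 18, 36, 72, 144]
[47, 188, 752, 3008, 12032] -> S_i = 47*4^i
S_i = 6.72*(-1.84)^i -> [6.72, -12.36, 22.75, -41.86, 77.03]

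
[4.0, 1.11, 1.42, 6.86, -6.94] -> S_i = Random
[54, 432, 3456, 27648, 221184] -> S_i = 54*8^i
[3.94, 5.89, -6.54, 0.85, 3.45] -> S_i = Random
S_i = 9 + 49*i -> [9, 58, 107, 156, 205]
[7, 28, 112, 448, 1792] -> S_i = 7*4^i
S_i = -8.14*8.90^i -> [-8.14, -72.45, -644.77, -5738.45, -51072.18]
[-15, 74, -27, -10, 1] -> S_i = Random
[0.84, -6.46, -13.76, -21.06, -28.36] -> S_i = 0.84 + -7.30*i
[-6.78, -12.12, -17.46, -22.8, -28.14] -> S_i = -6.78 + -5.34*i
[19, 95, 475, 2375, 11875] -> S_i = 19*5^i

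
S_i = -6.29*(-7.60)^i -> [-6.29, 47.8, -363.31, 2761.16, -20984.81]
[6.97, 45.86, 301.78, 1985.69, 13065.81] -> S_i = 6.97*6.58^i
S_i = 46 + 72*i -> [46, 118, 190, 262, 334]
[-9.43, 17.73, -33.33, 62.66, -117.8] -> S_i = -9.43*(-1.88)^i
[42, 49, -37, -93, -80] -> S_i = Random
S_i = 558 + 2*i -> [558, 560, 562, 564, 566]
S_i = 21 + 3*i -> [21, 24, 27, 30, 33]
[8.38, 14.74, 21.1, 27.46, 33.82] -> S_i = 8.38 + 6.36*i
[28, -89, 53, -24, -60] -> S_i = Random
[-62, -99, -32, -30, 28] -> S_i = Random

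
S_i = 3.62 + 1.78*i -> [3.62, 5.4, 7.18, 8.96, 10.74]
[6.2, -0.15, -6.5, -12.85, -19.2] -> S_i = 6.20 + -6.35*i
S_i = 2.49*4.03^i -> [2.49, 10.03, 40.44, 162.97, 656.78]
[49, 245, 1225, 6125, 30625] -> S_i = 49*5^i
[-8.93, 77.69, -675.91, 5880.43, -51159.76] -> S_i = -8.93*(-8.70)^i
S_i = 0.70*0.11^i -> [0.7, 0.08, 0.01, 0.0, 0.0]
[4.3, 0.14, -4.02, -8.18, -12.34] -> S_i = 4.30 + -4.16*i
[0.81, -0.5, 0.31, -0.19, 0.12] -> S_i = 0.81*(-0.62)^i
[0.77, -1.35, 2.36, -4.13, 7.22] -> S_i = 0.77*(-1.75)^i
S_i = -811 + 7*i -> [-811, -804, -797, -790, -783]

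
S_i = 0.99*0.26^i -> [0.99, 0.26, 0.07, 0.02, 0.0]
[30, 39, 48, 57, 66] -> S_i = 30 + 9*i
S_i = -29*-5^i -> [-29, 145, -725, 3625, -18125]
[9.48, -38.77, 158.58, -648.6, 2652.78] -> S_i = 9.48*(-4.09)^i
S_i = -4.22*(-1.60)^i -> [-4.22, 6.75, -10.8, 17.29, -27.66]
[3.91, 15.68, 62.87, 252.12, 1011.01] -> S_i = 3.91*4.01^i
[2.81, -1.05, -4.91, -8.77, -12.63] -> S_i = 2.81 + -3.86*i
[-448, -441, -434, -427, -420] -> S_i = -448 + 7*i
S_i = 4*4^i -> [4, 16, 64, 256, 1024]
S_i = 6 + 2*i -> [6, 8, 10, 12, 14]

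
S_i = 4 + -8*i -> [4, -4, -12, -20, -28]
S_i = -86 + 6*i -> [-86, -80, -74, -68, -62]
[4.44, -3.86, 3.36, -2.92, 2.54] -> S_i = 4.44*(-0.87)^i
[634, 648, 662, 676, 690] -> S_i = 634 + 14*i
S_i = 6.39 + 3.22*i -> [6.39, 9.61, 12.83, 16.05, 19.27]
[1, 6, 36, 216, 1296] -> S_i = 1*6^i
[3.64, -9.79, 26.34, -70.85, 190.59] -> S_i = 3.64*(-2.69)^i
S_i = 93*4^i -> [93, 372, 1488, 5952, 23808]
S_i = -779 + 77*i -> [-779, -702, -625, -548, -471]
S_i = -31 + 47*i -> [-31, 16, 63, 110, 157]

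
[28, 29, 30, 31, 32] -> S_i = 28 + 1*i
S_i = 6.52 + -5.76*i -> [6.52, 0.76, -5.0, -10.76, -16.52]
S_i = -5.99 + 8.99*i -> [-5.99, 3.0, 11.99, 20.98, 29.97]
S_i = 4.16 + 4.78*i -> [4.16, 8.94, 13.72, 18.5, 23.28]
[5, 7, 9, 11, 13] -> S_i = 5 + 2*i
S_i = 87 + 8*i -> [87, 95, 103, 111, 119]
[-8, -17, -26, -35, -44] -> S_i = -8 + -9*i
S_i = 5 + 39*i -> [5, 44, 83, 122, 161]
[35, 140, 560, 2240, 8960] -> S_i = 35*4^i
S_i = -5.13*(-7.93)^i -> [-5.13, 40.68, -322.6, 2558.21, -20286.64]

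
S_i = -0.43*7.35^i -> [-0.43, -3.16, -23.23, -170.74, -1254.93]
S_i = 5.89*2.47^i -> [5.89, 14.55, 35.93, 88.76, 219.23]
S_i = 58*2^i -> [58, 116, 232, 464, 928]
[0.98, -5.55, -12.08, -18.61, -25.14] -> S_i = 0.98 + -6.53*i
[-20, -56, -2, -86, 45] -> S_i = Random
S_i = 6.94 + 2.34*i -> [6.94, 9.28, 11.62, 13.96, 16.3]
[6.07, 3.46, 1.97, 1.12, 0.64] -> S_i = 6.07*0.57^i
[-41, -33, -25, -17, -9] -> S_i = -41 + 8*i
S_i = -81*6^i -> [-81, -486, -2916, -17496, -104976]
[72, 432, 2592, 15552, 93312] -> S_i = 72*6^i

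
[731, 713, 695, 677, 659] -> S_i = 731 + -18*i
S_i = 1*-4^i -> [1, -4, 16, -64, 256]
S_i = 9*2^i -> [9, 18, 36, 72, 144]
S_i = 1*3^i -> [1, 3, 9, 27, 81]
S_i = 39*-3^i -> [39, -117, 351, -1053, 3159]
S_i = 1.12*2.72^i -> [1.12, 3.05, 8.29, 22.54, 61.3]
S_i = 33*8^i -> [33, 264, 2112, 16896, 135168]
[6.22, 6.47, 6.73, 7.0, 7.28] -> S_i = 6.22*1.04^i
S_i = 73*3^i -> [73, 219, 657, 1971, 5913]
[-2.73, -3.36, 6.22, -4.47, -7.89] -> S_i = Random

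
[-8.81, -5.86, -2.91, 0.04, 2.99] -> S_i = -8.81 + 2.95*i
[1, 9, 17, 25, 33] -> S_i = 1 + 8*i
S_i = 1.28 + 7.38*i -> [1.28, 8.66, 16.04, 23.42, 30.8]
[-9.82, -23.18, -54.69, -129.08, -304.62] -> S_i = -9.82*2.36^i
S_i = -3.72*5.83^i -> [-3.72, -21.69, -126.44, -737.14, -4297.51]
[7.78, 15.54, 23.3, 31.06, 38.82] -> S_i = 7.78 + 7.76*i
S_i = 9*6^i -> [9, 54, 324, 1944, 11664]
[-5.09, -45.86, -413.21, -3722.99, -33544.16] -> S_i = -5.09*9.01^i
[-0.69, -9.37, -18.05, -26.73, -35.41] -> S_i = -0.69 + -8.68*i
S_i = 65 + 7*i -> [65, 72, 79, 86, 93]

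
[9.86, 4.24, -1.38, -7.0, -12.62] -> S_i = 9.86 + -5.62*i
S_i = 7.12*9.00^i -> [7.12, 64.08, 576.72, 5190.48, 46714.32]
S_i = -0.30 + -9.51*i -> [-0.3, -9.81, -19.32, -28.83, -38.34]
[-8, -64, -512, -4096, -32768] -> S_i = -8*8^i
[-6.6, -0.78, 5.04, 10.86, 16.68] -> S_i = -6.60 + 5.82*i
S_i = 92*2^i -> [92, 184, 368, 736, 1472]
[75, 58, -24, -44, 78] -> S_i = Random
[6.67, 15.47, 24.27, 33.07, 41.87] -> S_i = 6.67 + 8.80*i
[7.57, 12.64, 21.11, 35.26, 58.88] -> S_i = 7.57*1.67^i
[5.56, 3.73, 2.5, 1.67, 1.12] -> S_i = 5.56*0.67^i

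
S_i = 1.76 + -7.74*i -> [1.76, -5.98, -13.72, -21.46, -29.2]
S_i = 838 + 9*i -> [838, 847, 856, 865, 874]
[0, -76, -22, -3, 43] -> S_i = Random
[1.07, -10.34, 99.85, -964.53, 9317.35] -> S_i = 1.07*(-9.66)^i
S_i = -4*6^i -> [-4, -24, -144, -864, -5184]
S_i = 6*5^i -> [6, 30, 150, 750, 3750]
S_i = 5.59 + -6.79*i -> [5.59, -1.2, -7.99, -14.78, -21.57]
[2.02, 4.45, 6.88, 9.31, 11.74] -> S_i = 2.02 + 2.43*i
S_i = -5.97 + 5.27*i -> [-5.97, -0.7, 4.57, 9.84, 15.11]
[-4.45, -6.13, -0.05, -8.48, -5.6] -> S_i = Random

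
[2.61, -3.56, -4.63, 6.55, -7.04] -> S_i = Random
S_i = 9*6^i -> [9, 54, 324, 1944, 11664]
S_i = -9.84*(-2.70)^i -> [-9.84, 26.57, -71.73, 193.68, -522.94]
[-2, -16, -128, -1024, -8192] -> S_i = -2*8^i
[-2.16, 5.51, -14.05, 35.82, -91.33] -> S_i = -2.16*(-2.55)^i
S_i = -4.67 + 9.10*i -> [-4.67, 4.43, 13.53, 22.63, 31.73]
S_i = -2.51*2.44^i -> [-2.51, -6.12, -14.94, -36.46, -88.97]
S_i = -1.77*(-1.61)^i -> [-1.77, 2.85, -4.59, 7.39, -11.89]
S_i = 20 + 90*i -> [20, 110, 200, 290, 380]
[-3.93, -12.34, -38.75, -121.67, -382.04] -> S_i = -3.93*3.14^i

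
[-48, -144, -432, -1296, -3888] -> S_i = -48*3^i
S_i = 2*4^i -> [2, 8, 32, 128, 512]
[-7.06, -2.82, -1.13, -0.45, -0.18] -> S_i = -7.06*0.40^i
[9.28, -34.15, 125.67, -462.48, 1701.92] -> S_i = 9.28*(-3.68)^i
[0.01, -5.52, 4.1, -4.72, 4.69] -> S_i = Random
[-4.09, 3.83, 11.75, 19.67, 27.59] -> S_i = -4.09 + 7.92*i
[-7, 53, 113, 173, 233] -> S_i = -7 + 60*i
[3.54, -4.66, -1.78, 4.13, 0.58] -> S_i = Random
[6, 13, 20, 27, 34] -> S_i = 6 + 7*i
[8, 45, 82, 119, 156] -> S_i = 8 + 37*i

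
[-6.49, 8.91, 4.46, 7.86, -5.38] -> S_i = Random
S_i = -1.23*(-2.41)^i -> [-1.23, 2.96, -7.14, 17.22, -41.49]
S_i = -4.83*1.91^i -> [-4.83, -9.23, -17.62, -33.65, -64.28]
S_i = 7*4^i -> [7, 28, 112, 448, 1792]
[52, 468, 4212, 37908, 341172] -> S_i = 52*9^i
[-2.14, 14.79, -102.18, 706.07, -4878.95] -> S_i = -2.14*(-6.91)^i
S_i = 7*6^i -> [7, 42, 252, 1512, 9072]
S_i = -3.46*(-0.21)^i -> [-3.46, 0.73, -0.15, 0.03, -0.01]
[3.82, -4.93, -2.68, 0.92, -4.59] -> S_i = Random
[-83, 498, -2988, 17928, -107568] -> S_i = -83*-6^i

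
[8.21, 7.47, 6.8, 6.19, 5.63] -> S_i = 8.21*0.91^i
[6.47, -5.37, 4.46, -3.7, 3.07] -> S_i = 6.47*(-0.83)^i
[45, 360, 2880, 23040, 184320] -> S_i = 45*8^i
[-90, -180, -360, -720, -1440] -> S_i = -90*2^i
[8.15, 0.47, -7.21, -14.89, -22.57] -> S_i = 8.15 + -7.68*i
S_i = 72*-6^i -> [72, -432, 2592, -15552, 93312]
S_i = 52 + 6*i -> [52, 58, 64, 70, 76]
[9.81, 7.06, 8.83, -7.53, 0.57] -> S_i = Random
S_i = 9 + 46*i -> [9, 55, 101, 147, 193]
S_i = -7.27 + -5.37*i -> [-7.27, -12.64, -18.01, -23.38, -28.75]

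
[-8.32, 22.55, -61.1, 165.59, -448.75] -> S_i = -8.32*(-2.71)^i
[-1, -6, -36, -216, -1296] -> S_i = -1*6^i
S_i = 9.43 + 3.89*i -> [9.43, 13.32, 17.21, 21.1, 24.99]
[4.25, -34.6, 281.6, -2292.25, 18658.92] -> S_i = 4.25*(-8.14)^i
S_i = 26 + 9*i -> [26, 35, 44, 53, 62]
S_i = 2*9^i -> [2, 18, 162, 1458, 13122]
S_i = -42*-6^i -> [-42, 252, -1512, 9072, -54432]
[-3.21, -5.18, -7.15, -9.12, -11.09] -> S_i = -3.21 + -1.97*i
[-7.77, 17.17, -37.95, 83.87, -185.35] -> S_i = -7.77*(-2.21)^i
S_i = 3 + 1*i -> [3, 4, 5, 6, 7]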